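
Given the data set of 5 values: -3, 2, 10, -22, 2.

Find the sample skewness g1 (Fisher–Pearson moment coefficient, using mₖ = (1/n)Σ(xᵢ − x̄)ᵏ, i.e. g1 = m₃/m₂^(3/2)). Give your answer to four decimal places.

x̄ = (-3 + 2 + 10 - 22 + 2) / 5 = -2.2000
deviations (xᵢ − x̄): -0.8000, 4.2000, 12.2000, -19.8000, 4.2000
Σ(xᵢ − x̄)² = 576.8000 ⇒ m₂ = 576.8000/5 = 115.36000
Σ(xᵢ − x̄)³ = -5798.8800 ⇒ m₃ = -5798.8800/5 = -1159.77600
m₂^(3/2) = 115.36000^(1.5) = 1239.03299
g1 = m₃ / m₂^(3/2) = -1159.77600 / 1239.03299 ≈ -0.9360

-0.9360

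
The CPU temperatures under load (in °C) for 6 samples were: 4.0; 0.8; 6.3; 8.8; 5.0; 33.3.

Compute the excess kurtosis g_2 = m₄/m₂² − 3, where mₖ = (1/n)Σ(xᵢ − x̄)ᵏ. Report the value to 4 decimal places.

0.8613

x̄ = 9.7000
Σ(xᵢ − x̄)² = 703.1200 ⇒ m₂ = 117.18667
Σ(xᵢ − x̄)⁴ = 318156.5236 ⇒ m₄ = 53026.08727
m₂² = 13732.71484
g_2 = m₄/m₂² − 3 = 3.86130 − 3 ≈ 0.8613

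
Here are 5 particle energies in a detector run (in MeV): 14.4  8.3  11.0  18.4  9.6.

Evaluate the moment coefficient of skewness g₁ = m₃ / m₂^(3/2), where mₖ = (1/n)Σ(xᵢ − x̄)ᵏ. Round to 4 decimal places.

0.5858

x̄ = (14.4 + 8.3 + 11.0 + 18.4 + 9.6) / 5 = 12.3400
deviations (xᵢ − x̄): 2.0600, -4.0400, -1.3400, 6.0600, -2.7400
Σ(xᵢ − x̄)² = 66.5920 ⇒ m₂ = 66.5920/5 = 13.31840
Σ(xᵢ − x̄)³ = 142.3706 ⇒ m₃ = 142.3706/5 = 28.47413
m₂^(3/2) = 13.31840^(1.5) = 48.60468
g₁ = m₃ / m₂^(3/2) = 28.47413 / 48.60468 ≈ 0.5858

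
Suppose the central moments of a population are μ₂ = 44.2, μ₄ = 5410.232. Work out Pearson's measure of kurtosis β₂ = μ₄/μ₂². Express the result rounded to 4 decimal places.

μ₂² = 44.2² = 1953.64000
μ₄/μ₂² = 5410.232 / 1953.64000 = 2.76931
β₂ ≈ 2.7693

2.7693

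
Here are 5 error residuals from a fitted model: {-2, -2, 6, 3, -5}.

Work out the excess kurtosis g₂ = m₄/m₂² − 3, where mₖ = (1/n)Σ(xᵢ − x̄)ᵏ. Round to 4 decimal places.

-1.3284

x̄ = 0.0000
Σ(xᵢ − x̄)² = 78.0000 ⇒ m₂ = 15.60000
Σ(xᵢ − x̄)⁴ = 2034.0000 ⇒ m₄ = 406.80000
m₂² = 243.36000
g₂ = m₄/m₂² − 3 = 1.67160 − 3 ≈ -1.3284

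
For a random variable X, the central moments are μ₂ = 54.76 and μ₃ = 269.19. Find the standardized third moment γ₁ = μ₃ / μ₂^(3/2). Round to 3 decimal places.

0.664

σ = √μ₂ = √54.76 = 7.40000
σ³ = μ₂^(3/2) = 405.22400
γ₁ = μ₃/σ³ = 269.19 / 405.22400 ≈ 0.664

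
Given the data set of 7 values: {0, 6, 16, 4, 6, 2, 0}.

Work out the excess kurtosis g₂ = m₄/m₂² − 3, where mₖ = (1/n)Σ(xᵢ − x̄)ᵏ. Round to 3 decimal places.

x̄ = 4.8571
Σ(xᵢ − x̄)² = 182.8571 ⇒ m₂ = 26.12245
Σ(xᵢ − x̄)⁴ = 16600.2566 ⇒ m₄ = 2371.46522
m₂² = 682.38234
g₂ = m₄/m₂² − 3 = 3.47527 − 3 ≈ 0.475

0.475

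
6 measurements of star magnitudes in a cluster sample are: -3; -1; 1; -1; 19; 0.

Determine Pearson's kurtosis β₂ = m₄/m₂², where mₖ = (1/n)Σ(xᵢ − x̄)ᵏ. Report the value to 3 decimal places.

4.018

x̄ = 2.5000
Σ(xᵢ − x̄)² = 335.5000 ⇒ m₂ = 55.91667
Σ(xᵢ − x̄)⁴ = 75379.3750 ⇒ m₄ = 12563.22917
m₂² = 3126.67361
β₂ = m₄/m₂² = 12563.22917 / 3126.67361 ≈ 4.018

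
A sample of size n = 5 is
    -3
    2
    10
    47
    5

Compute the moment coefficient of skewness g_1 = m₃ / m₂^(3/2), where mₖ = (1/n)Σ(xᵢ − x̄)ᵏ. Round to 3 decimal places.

1.296

x̄ = (-3 + 2 + 10 + 47 + 5) / 5 = 12.2000
deviations (xᵢ − x̄): -15.2000, -10.2000, -2.2000, 34.8000, -7.2000
Σ(xᵢ − x̄)² = 1602.8000 ⇒ m₂ = 1602.8000/5 = 320.56000
Σ(xᵢ − x̄)³ = 37187.2800 ⇒ m₃ = 37187.2800/5 = 7437.45600
m₂^(3/2) = 320.56000^(1.5) = 5739.36697
g_1 = m₃ / m₂^(3/2) = 7437.45600 / 5739.36697 ≈ 1.296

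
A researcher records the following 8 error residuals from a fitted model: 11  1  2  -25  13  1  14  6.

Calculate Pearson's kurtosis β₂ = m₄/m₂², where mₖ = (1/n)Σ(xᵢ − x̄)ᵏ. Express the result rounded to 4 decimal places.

x̄ = 2.8750
Σ(xᵢ − x̄)² = 1086.8750 ⇒ m₂ = 135.85938
Σ(xᵢ − x̄)⁴ = 634059.4004 ⇒ m₄ = 79257.42505
m₂² = 18457.76978
β₂ = m₄/m₂² = 79257.42505 / 18457.76978 ≈ 4.2940

4.2940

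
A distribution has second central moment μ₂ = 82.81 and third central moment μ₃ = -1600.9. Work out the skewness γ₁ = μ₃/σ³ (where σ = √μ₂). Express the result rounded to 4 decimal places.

σ = √μ₂ = √82.81 = 9.10000
σ³ = μ₂^(3/2) = 753.57100
γ₁ = μ₃/σ³ = -1600.9 / 753.57100 ≈ -2.1244

-2.1244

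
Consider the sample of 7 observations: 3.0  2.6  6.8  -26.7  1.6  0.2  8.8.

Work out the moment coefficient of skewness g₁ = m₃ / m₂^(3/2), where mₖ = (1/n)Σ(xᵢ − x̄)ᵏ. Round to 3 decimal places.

x̄ = (3.0 + 2.6 + 6.8 - 26.7 + 1.6 + 0.2 + 8.8) / 7 = -0.5286
deviations (xᵢ − x̄): 3.5286, 3.1286, 7.3286, -26.1714, 2.1286, 0.7286, 9.3286
Σ(xᵢ − x̄)² = 852.9743 ⇒ m₂ = 852.9743/7 = 121.85347
Σ(xᵢ − x̄)³ = -16635.9718 ⇒ m₃ = -16635.9718/7 = -2376.56739
m₂^(3/2) = 121.85347^(1.5) = 1345.10705
g₁ = m₃ / m₂^(3/2) = -2376.56739 / 1345.10705 ≈ -1.767

-1.767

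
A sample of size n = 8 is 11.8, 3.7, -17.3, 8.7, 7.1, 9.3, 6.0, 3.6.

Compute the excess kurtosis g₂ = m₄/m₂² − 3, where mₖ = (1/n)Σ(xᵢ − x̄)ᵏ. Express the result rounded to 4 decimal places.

x̄ = 4.1125
Σ(xᵢ − x̄)² = 578.4688 ⇒ m₂ = 72.30859
Σ(xᵢ − x̄)⁴ = 214969.8453 ⇒ m₄ = 26871.23066
m₂² = 5228.53273
g₂ = m₄/m₂² − 3 = 5.13934 − 3 ≈ 2.1393

2.1393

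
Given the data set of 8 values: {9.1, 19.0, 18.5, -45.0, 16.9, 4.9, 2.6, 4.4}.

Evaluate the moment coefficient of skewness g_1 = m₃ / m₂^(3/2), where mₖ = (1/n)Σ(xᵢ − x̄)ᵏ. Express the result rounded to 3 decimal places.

-1.816

x̄ = (9.1 + 19.0 + 18.5 - 45.0 + 16.9 + 4.9 + 2.6 + 4.4) / 8 = 3.8000
deviations (xᵢ − x̄): 5.3000, 15.2000, 14.7000, -48.8000, 13.1000, 1.1000, -1.2000, 0.6000
Σ(xᵢ − x̄)² = 3031.2800 ⇒ m₂ = 3031.2800/8 = 378.91000
Σ(xᵢ − x̄)³ = -107129.1540 ⇒ m₃ = -107129.1540/8 = -13391.14425
m₂^(3/2) = 378.91000^(1.5) = 7375.71455
g_1 = m₃ / m₂^(3/2) = -13391.14425 / 7375.71455 ≈ -1.816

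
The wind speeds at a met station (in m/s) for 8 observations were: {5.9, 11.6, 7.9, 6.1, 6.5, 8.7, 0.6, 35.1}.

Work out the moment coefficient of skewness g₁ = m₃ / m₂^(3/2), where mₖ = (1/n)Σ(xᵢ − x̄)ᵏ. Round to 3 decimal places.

x̄ = (5.9 + 11.6 + 7.9 + 6.1 + 6.5 + 8.7 + 0.6 + 35.1) / 8 = 10.3000
deviations (xᵢ − x̄): -4.4000, 1.3000, -2.4000, -4.2000, -3.8000, -1.6000, -9.7000, 24.8000
Σ(xᵢ − x̄)² = 770.5800 ⇒ m₂ = 770.5800/8 = 96.32250
Σ(xᵢ − x̄)³ = 14110.4520 ⇒ m₃ = 14110.4520/8 = 1763.80650
m₂^(3/2) = 96.32250^(1.5) = 945.34780
g₁ = m₃ / m₂^(3/2) = 1763.80650 / 945.34780 ≈ 1.866

1.866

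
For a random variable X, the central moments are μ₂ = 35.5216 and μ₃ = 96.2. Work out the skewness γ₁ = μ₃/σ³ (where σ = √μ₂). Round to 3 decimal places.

σ = √μ₂ = √35.5216 = 5.96000
σ³ = μ₂^(3/2) = 211.70874
γ₁ = μ₃/σ³ = 96.2 / 211.70874 ≈ 0.454

0.454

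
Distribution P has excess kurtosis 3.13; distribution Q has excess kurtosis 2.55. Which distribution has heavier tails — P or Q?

Higher excess kurtosis ⇒ heavier tails relative to the normal distribution.
3.13 vs 2.55: the larger is 3.13, so P has heavier tails.

P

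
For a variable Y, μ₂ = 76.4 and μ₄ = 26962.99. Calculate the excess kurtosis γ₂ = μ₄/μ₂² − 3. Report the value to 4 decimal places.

μ₂² = 76.4² = 5836.96000
μ₄/μ₂² = 26962.99 / 5836.96000 = 4.61935
γ₂ = 4.61935 − 3 ≈ 1.6194

1.6194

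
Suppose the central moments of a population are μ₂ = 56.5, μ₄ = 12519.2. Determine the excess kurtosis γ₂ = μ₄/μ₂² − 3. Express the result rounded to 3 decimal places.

μ₂² = 56.5² = 3192.25000
μ₄/μ₂² = 12519.2 / 3192.25000 = 3.92175
γ₂ = 3.92175 − 3 ≈ 0.922

0.922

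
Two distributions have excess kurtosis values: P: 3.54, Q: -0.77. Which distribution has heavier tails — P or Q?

P

Higher excess kurtosis ⇒ heavier tails relative to the normal distribution.
3.54 vs -0.77: the larger is 3.54, so P has heavier tails. (P is leptokurtic — heavier-than-normal tails; the other is platykurtic.)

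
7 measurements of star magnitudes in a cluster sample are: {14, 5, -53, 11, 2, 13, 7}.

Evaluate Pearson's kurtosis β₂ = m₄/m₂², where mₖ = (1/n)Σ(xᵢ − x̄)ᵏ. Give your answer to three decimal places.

x̄ = -0.1429
Σ(xᵢ − x̄)² = 3372.8571 ⇒ m₂ = 481.83673
Σ(xᵢ − x̄)⁴ = 7894337.4402 ⇒ m₄ = 1127762.49146
m₂² = 232166.63890
β₂ = m₄/m₂² = 1127762.49146 / 232166.63890 ≈ 4.858

4.858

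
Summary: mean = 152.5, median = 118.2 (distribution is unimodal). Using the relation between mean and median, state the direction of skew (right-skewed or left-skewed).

right-skewed

mean − median = 152.5 − 118.2 = 34.3
mean > median ⇒ the longer tail is on the right ⇒ right-skewed (positively skewed).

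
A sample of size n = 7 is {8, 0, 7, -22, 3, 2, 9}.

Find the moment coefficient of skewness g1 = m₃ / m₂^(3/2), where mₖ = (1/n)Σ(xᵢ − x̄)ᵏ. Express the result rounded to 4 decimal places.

x̄ = (8 + 0 + 7 - 22 + 3 + 2 + 9) / 7 = 1.0000
deviations (xᵢ − x̄): 7.0000, -1.0000, 6.0000, -23.0000, 2.0000, 1.0000, 8.0000
Σ(xᵢ − x̄)² = 684.0000 ⇒ m₂ = 684.0000/7 = 97.71429
Σ(xᵢ − x̄)³ = -11088.0000 ⇒ m₃ = -11088.0000/7 = -1584.00000
m₂^(3/2) = 97.71429^(1.5) = 965.91096
g1 = m₃ / m₂^(3/2) = -1584.00000 / 965.91096 ≈ -1.6399

-1.6399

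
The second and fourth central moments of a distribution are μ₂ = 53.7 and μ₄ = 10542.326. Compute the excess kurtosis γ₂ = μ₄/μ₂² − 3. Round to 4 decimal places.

0.6558

μ₂² = 53.7² = 2883.69000
μ₄/μ₂² = 10542.326 / 2883.69000 = 3.65585
γ₂ = 3.65585 − 3 ≈ 0.6558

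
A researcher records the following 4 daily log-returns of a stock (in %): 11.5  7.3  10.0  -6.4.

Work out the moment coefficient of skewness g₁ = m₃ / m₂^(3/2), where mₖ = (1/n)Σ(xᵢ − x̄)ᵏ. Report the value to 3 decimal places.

-1.005

x̄ = (11.5 + 7.3 + 10.0 - 6.4) / 4 = 5.6000
deviations (xᵢ − x̄): 5.9000, 1.7000, 4.4000, -12.0000
Σ(xᵢ − x̄)² = 201.0600 ⇒ m₂ = 201.0600/4 = 50.26500
Σ(xᵢ − x̄)³ = -1432.5240 ⇒ m₃ = -1432.5240/4 = -358.13100
m₂^(3/2) = 50.26500^(1.5) = 356.36786
g₁ = m₃ / m₂^(3/2) = -358.13100 / 356.36786 ≈ -1.005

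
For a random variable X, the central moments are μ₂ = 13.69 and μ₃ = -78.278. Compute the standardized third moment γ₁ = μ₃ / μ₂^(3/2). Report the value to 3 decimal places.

σ = √μ₂ = √13.69 = 3.70000
σ³ = μ₂^(3/2) = 50.65300
γ₁ = μ₃/σ³ = -78.278 / 50.65300 ≈ -1.545

-1.545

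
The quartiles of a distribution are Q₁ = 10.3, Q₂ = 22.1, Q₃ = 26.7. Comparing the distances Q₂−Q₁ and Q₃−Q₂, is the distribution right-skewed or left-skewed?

Q₂ − Q₁ = 11.8;  Q₃ − Q₂ = 4.6
Q₂ − Q₁ > Q₃ − Q₂ ⇒ the lower half is more spread out ⇒ left-skewed.

left-skewed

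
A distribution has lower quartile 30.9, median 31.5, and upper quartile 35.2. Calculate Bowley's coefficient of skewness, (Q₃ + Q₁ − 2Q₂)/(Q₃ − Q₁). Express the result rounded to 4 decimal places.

0.7209

numerator: Q₃ + Q₁ − 2Q₂ = 35.2 + 30.9 − 2×31.5 = 3.1000
denominator: Q₃ − Q₁ = 35.2 − 30.9 = 4.3000
Bowley skewness = 3.1000 / 4.3000 ≈ 0.7209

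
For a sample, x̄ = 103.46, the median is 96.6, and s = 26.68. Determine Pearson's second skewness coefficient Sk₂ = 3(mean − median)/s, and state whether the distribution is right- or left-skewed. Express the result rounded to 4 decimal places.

0.7714, right-skewed

Sk₂ = 3(103.46 − 96.6) / 26.68 = 3 × 6.8600 / 26.68
    = 20.5800 / 26.68 ≈ 0.7714
Sk₂ > 0 ⇒ mean > median ⇒ right-skewed (positive skew).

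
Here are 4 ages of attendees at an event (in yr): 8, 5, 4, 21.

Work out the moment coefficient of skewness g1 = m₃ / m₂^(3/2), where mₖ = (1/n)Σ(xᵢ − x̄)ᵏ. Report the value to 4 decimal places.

1.0015

x̄ = (8 + 5 + 4 + 21) / 4 = 9.5000
deviations (xᵢ − x̄): -1.5000, -4.5000, -5.5000, 11.5000
Σ(xᵢ − x̄)² = 185.0000 ⇒ m₂ = 185.0000/4 = 46.25000
Σ(xᵢ − x̄)³ = 1260.0000 ⇒ m₃ = 1260.0000/4 = 315.00000
m₂^(3/2) = 46.25000^(1.5) = 314.53401
g1 = m₃ / m₂^(3/2) = 315.00000 / 314.53401 ≈ 1.0015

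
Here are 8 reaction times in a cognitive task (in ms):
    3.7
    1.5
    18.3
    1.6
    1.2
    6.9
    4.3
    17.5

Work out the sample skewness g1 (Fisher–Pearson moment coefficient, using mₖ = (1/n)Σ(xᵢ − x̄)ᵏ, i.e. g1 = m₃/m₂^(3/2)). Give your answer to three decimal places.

0.935

x̄ = (3.7 + 1.5 + 18.3 + 1.6 + 1.2 + 6.9 + 4.3 + 17.5) / 8 = 6.8750
deviations (xᵢ − x̄): -3.1750, -5.3750, 11.4250, -5.2750, -5.6750, 0.0250, -2.5750, 10.6250
Σ(xᵢ − x̄)² = 349.0550 ⇒ m₂ = 349.0550/8 = 43.63188
Σ(xᵢ − x̄)³ = 2156.8613 ⇒ m₃ = 2156.8613/8 = 269.60766
m₂^(3/2) = 43.63188^(1.5) = 288.20786
g1 = m₃ / m₂^(3/2) = 269.60766 / 288.20786 ≈ 0.935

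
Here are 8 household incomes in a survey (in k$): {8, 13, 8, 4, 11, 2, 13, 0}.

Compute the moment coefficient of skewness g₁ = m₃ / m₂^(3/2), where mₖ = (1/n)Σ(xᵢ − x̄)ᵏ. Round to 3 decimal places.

x̄ = (8 + 13 + 8 + 4 + 11 + 2 + 13 + 0) / 8 = 7.3750
deviations (xᵢ − x̄): 0.6250, 5.6250, 0.6250, -3.3750, 3.6250, -5.3750, 5.6250, -7.3750
Σ(xᵢ − x̄)² = 171.8750 ⇒ m₂ = 171.8750/8 = 21.48438
Σ(xᵢ − x̄)³ = -190.7813 ⇒ m₃ = -190.7813/8 = -23.84766
m₂^(3/2) = 21.48438^(1.5) = 99.58274
g₁ = m₃ / m₂^(3/2) = -23.84766 / 99.58274 ≈ -0.239

-0.239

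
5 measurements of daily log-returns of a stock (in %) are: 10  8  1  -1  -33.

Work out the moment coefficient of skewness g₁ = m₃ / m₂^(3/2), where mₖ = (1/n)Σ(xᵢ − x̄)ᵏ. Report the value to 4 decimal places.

-1.2431

x̄ = (10 + 8 + 1 - 1 - 33) / 5 = -3.0000
deviations (xᵢ − x̄): 13.0000, 11.0000, 4.0000, 2.0000, -30.0000
Σ(xᵢ − x̄)² = 1210.0000 ⇒ m₂ = 1210.0000/5 = 242.00000
Σ(xᵢ − x̄)³ = -23400.0000 ⇒ m₃ = -23400.0000/5 = -4680.00000
m₂^(3/2) = 242.00000^(1.5) = 3764.63650
g₁ = m₃ / m₂^(3/2) = -4680.00000 / 3764.63650 ≈ -1.2431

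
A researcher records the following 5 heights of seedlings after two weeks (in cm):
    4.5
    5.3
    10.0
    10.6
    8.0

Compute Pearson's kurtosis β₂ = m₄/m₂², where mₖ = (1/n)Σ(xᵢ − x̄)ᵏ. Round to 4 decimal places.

1.3300

x̄ = 7.6800
Σ(xᵢ − x̄)² = 29.7880 ⇒ m₂ = 5.95760
Σ(xᵢ − x̄)⁴ = 236.0263 ⇒ m₄ = 47.20525
m₂² = 35.49300
β₂ = m₄/m₂² = 47.20525 / 35.49300 ≈ 1.3300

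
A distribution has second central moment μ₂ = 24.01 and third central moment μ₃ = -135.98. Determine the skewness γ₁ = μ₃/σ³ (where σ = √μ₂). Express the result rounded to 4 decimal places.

-1.1558

σ = √μ₂ = √24.01 = 4.90000
σ³ = μ₂^(3/2) = 117.64900
γ₁ = μ₃/σ³ = -135.98 / 117.64900 ≈ -1.1558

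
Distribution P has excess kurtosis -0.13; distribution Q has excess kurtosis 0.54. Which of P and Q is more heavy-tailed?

Q

Higher excess kurtosis ⇒ heavier tails relative to the normal distribution.
-0.13 vs 0.54: the larger is 0.54, so Q has heavier tails. (Q is leptokurtic — heavier-than-normal tails; the other is platykurtic.)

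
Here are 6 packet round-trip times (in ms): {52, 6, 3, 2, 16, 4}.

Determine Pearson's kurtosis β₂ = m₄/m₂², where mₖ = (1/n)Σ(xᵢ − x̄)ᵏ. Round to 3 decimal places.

x̄ = 13.8333
Σ(xᵢ − x̄)² = 1876.8333 ⇒ m₂ = 312.80556
Σ(xᵢ − x̄)⁴ = 2168477.1528 ⇒ m₄ = 361412.85880
m₂² = 97847.31559
β₂ = m₄/m₂² = 361412.85880 / 97847.31559 ≈ 3.694

3.694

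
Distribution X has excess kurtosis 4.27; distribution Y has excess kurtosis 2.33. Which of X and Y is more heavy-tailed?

Higher excess kurtosis ⇒ heavier tails relative to the normal distribution.
4.27 vs 2.33: the larger is 4.27, so X has heavier tails.

X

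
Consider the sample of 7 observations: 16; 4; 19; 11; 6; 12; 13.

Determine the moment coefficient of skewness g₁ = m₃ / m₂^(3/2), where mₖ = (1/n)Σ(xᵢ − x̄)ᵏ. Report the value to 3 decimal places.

-0.133

x̄ = (16 + 4 + 19 + 11 + 6 + 12 + 13) / 7 = 11.5714
deviations (xᵢ − x̄): 4.4286, -7.5714, 7.4286, -0.5714, -5.5714, 0.4286, 1.4286
Σ(xᵢ − x̄)² = 165.7143 ⇒ m₂ = 165.7143/7 = 23.67347
Σ(xᵢ − x̄)³ = -107.3878 ⇒ m₃ = -107.3878/7 = -15.34111
m₂^(3/2) = 23.67347^(1.5) = 115.18419
g₁ = m₃ / m₂^(3/2) = -15.34111 / 115.18419 ≈ -0.133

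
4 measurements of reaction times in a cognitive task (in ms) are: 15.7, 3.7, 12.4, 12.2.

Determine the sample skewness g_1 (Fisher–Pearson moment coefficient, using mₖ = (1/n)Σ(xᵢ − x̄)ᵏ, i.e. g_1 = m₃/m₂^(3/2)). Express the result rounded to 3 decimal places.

x̄ = (15.7 + 3.7 + 12.4 + 12.2) / 4 = 11.0000
deviations (xᵢ − x̄): 4.7000, -7.3000, 1.4000, 1.2000
Σ(xᵢ − x̄)² = 78.7800 ⇒ m₂ = 78.7800/4 = 19.69500
Σ(xᵢ − x̄)³ = -280.7220 ⇒ m₃ = -280.7220/4 = -70.18050
m₂^(3/2) = 19.69500^(1.5) = 87.40454
g_1 = m₃ / m₂^(3/2) = -70.18050 / 87.40454 ≈ -0.803

-0.803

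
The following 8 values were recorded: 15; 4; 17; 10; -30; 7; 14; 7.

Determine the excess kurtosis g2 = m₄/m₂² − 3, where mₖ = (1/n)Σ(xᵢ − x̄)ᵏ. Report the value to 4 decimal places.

x̄ = 5.5000
Σ(xᵢ − x̄)² = 1582.0000 ⇒ m₂ = 197.75000
Σ(xᵢ − x̄)⁴ = 1619510.5000 ⇒ m₄ = 202438.81250
m₂² = 39105.06250
g2 = m₄/m₂² − 3 = 5.17679 − 3 ≈ 2.1768

2.1768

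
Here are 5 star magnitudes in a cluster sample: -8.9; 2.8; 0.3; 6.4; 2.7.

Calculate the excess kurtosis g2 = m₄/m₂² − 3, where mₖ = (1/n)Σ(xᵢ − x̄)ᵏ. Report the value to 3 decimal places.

x̄ = 0.6600
Σ(xᵢ − x̄)² = 133.2120 ⇒ m₂ = 26.64240
Σ(xᵢ − x̄)⁴ = 9476.6429 ⇒ m₄ = 1895.32858
m₂² = 709.81748
g2 = m₄/m₂² − 3 = 2.67016 − 3 ≈ -0.330

-0.330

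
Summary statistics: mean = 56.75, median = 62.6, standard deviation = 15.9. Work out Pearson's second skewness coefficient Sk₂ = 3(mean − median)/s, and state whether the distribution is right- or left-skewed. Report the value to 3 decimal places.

Sk₂ = 3(56.75 − 62.6) / 15.9 = 3 × -5.8500 / 15.9
    = -17.5500 / 15.9 ≈ -1.104
Sk₂ < 0 ⇒ mean < median ⇒ left-skewed (negative skew).

-1.104, left-skewed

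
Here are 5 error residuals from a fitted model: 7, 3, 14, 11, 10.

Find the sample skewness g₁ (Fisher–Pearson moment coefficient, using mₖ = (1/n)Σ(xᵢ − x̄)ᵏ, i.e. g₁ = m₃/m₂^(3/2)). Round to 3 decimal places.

x̄ = (7 + 3 + 14 + 11 + 10) / 5 = 9.0000
deviations (xᵢ − x̄): -2.0000, -6.0000, 5.0000, 2.0000, 1.0000
Σ(xᵢ − x̄)² = 70.0000 ⇒ m₂ = 70.0000/5 = 14.00000
Σ(xᵢ − x̄)³ = -90.0000 ⇒ m₃ = -90.0000/5 = -18.00000
m₂^(3/2) = 14.00000^(1.5) = 52.38320
g₁ = m₃ / m₂^(3/2) = -18.00000 / 52.38320 ≈ -0.344

-0.344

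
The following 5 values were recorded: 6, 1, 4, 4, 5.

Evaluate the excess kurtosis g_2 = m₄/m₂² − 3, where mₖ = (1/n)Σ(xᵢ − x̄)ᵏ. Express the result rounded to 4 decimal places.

x̄ = 4.0000
Σ(xᵢ − x̄)² = 14.0000 ⇒ m₂ = 2.80000
Σ(xᵢ − x̄)⁴ = 98.0000 ⇒ m₄ = 19.60000
m₂² = 7.84000
g_2 = m₄/m₂² − 3 = 2.50000 − 3 ≈ -0.5000

-0.5000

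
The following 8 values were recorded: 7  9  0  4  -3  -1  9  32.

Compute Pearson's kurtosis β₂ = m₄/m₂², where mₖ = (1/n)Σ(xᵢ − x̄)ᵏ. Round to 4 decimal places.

x̄ = 7.1250
Σ(xᵢ − x̄)² = 854.8750 ⇒ m₂ = 106.85938
Σ(xᵢ − x̄)⁴ = 400435.6504 ⇒ m₄ = 50054.45630
m₂² = 11418.92603
β₂ = m₄/m₂² = 50054.45630 / 11418.92603 ≈ 4.3835

4.3835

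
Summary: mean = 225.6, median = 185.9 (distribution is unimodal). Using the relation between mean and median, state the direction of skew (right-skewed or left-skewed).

right-skewed

mean − median = 225.6 − 185.9 = 39.7
mean > median ⇒ the longer tail is on the right ⇒ right-skewed (positively skewed).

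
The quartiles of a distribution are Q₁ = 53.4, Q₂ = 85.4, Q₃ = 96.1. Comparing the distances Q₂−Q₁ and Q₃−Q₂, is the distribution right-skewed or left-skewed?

Q₂ − Q₁ = 32.0;  Q₃ − Q₂ = 10.7
Q₂ − Q₁ > Q₃ − Q₂ ⇒ the lower half is more spread out ⇒ left-skewed.

left-skewed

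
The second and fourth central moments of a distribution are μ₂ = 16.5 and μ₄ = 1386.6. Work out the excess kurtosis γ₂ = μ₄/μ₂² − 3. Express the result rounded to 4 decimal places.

2.0931

μ₂² = 16.5² = 272.25000
μ₄/μ₂² = 1386.6 / 272.25000 = 5.09311
γ₂ = 5.09311 − 3 ≈ 2.0931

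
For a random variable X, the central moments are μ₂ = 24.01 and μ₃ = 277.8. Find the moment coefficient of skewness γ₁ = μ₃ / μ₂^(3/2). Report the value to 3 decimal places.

2.361

σ = √μ₂ = √24.01 = 4.90000
σ³ = μ₂^(3/2) = 117.64900
γ₁ = μ₃/σ³ = 277.8 / 117.64900 ≈ 2.361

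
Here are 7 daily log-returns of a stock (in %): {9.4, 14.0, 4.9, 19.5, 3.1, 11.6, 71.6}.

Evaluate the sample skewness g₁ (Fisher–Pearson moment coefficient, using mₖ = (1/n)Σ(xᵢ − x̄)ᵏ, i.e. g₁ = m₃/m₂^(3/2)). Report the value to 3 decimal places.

1.819

x̄ = (9.4 + 14.0 + 4.9 + 19.5 + 3.1 + 11.6 + 71.6) / 7 = 19.1571
deviations (xᵢ − x̄): -9.7571, -5.1571, -14.2571, 0.3429, -16.0571, -7.5571, 52.4429
Σ(xᵢ − x̄)² = 3390.3771 ⇒ m₂ = 3390.3771/7 = 484.33959
Σ(xᵢ − x̄)³ = 135695.4932 ⇒ m₃ = 135695.4932/7 = 19385.07045
m₂^(3/2) = 484.33959^(1.5) = 10659.20850
g₁ = m₃ / m₂^(3/2) = 19385.07045 / 10659.20850 ≈ 1.819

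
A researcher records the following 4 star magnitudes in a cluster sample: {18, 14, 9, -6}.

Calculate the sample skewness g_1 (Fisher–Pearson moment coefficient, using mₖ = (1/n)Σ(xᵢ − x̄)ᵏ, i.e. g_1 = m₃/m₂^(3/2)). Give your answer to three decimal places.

x̄ = (18 + 14 + 9 - 6) / 4 = 8.7500
deviations (xᵢ − x̄): 9.2500, 5.2500, 0.2500, -14.7500
Σ(xᵢ − x̄)² = 330.7500 ⇒ m₂ = 330.7500/4 = 82.68750
Σ(xᵢ − x̄)³ = -2272.8750 ⇒ m₃ = -2272.8750/4 = -568.21875
m₂^(3/2) = 82.68750^(1.5) = 751.89949
g_1 = m₃ / m₂^(3/2) = -568.21875 / 751.89949 ≈ -0.756

-0.756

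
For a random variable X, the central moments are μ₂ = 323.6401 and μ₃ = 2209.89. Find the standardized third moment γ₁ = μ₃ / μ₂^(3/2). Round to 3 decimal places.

σ = √μ₂ = √323.6401 = 17.99000
σ³ = μ₂^(3/2) = 5822.28540
γ₁ = μ₃/σ³ = 2209.89 / 5822.28540 ≈ 0.380

0.380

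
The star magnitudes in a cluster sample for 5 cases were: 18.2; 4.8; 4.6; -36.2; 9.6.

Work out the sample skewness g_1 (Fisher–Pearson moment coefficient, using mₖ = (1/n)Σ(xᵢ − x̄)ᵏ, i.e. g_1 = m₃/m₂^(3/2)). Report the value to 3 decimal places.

x̄ = (18.2 + 4.8 + 4.6 - 36.2 + 9.6) / 5 = 0.2000
deviations (xᵢ − x̄): 18.0000, 4.6000, 4.4000, -36.4000, 9.4000
Σ(xᵢ − x̄)² = 1777.8400 ⇒ m₂ = 1777.8400/5 = 355.56800
Σ(xᵢ − x̄)³ = -41383.4400 ⇒ m₃ = -41383.4400/5 = -8276.68800
m₂^(3/2) = 355.56800^(1.5) = 6704.77184
g_1 = m₃ / m₂^(3/2) = -8276.68800 / 6704.77184 ≈ -1.234

-1.234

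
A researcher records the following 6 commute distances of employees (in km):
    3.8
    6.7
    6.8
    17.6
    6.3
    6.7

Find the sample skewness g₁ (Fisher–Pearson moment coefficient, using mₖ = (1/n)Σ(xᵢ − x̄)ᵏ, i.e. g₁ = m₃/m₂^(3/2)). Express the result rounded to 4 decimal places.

1.5489

x̄ = (3.8 + 6.7 + 6.8 + 17.6 + 6.3 + 6.7) / 6 = 7.9833
deviations (xᵢ − x̄): -4.1833, -1.2833, -1.1833, 9.6167, -1.6833, -1.2833
Σ(xᵢ − x̄)² = 117.5083 ⇒ m₂ = 117.5083/6 = 19.58472
Σ(xᵢ − x̄)³ = 805.4884 ⇒ m₃ = 805.4884/6 = 134.24807
m₂^(3/2) = 19.58472^(1.5) = 86.67146
g₁ = m₃ / m₂^(3/2) = 134.24807 / 86.67146 ≈ 1.5489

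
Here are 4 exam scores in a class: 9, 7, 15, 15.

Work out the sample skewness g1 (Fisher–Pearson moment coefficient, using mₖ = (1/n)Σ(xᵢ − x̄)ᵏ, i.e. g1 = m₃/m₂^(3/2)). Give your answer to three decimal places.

-0.115

x̄ = (9 + 7 + 15 + 15) / 4 = 11.5000
deviations (xᵢ − x̄): -2.5000, -4.5000, 3.5000, 3.5000
Σ(xᵢ − x̄)² = 51.0000 ⇒ m₂ = 51.0000/4 = 12.75000
Σ(xᵢ − x̄)³ = -21.0000 ⇒ m₃ = -21.0000/4 = -5.25000
m₂^(3/2) = 12.75000^(1.5) = 45.52661
g1 = m₃ / m₂^(3/2) = -5.25000 / 45.52661 ≈ -0.115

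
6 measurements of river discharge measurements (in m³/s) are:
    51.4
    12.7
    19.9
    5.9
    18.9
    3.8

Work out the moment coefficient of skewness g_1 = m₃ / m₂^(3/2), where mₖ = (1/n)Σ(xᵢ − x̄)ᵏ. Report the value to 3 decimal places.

x̄ = (51.4 + 12.7 + 19.9 + 5.9 + 18.9 + 3.8) / 6 = 18.7667
deviations (xᵢ − x̄): 32.6333, -6.0667, 1.1333, -12.8667, 0.1333, -14.9667
Σ(xᵢ − x̄)² = 1492.5933 ⇒ m₂ = 1492.5933/6 = 248.76556
Σ(xᵢ − x̄)³ = 29047.8976 ⇒ m₃ = 29047.8976/6 = 4841.31626
m₂^(3/2) = 248.76556^(1.5) = 3923.60583
g_1 = m₃ / m₂^(3/2) = 4841.31626 / 3923.60583 ≈ 1.234

1.234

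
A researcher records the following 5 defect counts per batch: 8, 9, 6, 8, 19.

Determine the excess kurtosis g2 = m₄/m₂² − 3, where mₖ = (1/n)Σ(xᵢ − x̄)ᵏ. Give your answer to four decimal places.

0.0482

x̄ = 10.0000
Σ(xᵢ − x̄)² = 106.0000 ⇒ m₂ = 21.20000
Σ(xᵢ − x̄)⁴ = 6850.0000 ⇒ m₄ = 1370.00000
m₂² = 449.44000
g2 = m₄/m₂² − 3 = 3.04824 − 3 ≈ 0.0482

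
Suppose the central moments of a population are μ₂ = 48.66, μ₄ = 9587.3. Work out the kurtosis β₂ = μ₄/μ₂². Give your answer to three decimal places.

4.049

μ₂² = 48.66² = 2367.79560
μ₄/μ₂² = 9587.3 / 2367.79560 = 4.04904
β₂ ≈ 4.049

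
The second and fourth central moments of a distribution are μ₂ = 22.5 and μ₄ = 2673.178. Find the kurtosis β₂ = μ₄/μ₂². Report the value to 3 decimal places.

5.280

μ₂² = 22.5² = 506.25000
μ₄/μ₂² = 2673.178 / 506.25000 = 5.28035
β₂ ≈ 5.280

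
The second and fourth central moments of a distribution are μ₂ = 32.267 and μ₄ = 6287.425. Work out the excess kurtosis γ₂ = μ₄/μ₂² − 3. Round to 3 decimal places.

μ₂² = 32.267² = 1041.15929
μ₄/μ₂² = 6287.425 / 1041.15929 = 6.03887
γ₂ = 6.03887 − 3 ≈ 3.039

3.039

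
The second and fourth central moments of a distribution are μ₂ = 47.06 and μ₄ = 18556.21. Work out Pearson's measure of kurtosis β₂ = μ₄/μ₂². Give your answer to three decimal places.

μ₂² = 47.06² = 2214.64360
μ₄/μ₂² = 18556.21 / 2214.64360 = 8.37887
β₂ ≈ 8.379

8.379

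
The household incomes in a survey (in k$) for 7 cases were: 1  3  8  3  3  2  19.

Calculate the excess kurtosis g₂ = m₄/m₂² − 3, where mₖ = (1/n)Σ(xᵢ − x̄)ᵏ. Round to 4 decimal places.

x̄ = 5.5714
Σ(xᵢ − x̄)² = 239.7143 ⇒ m₂ = 34.24490
Σ(xᵢ − x̄)⁴ = 33283.0262 ⇒ m₄ = 4754.71803
m₂² = 1172.71304
g₂ = m₄/m₂² − 3 = 4.05446 − 3 ≈ 1.0545

1.0545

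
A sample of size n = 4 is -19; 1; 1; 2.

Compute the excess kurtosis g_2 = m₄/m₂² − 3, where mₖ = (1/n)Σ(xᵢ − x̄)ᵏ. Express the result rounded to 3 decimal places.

x̄ = -3.7500
Σ(xᵢ − x̄)² = 310.7500 ⇒ m₂ = 77.68750
Σ(xᵢ − x̄)⁴ = 56196.5781 ⇒ m₄ = 14049.14453
m₂² = 6035.34766
g_2 = m₄/m₂² − 3 = 2.32781 − 3 ≈ -0.672

-0.672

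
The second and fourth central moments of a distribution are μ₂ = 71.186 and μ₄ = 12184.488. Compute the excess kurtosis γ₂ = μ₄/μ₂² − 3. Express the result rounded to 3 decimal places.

μ₂² = 71.186² = 5067.44660
μ₄/μ₂² = 12184.488 / 5067.44660 = 2.40446
γ₂ = 2.40446 − 3 ≈ -0.596

-0.596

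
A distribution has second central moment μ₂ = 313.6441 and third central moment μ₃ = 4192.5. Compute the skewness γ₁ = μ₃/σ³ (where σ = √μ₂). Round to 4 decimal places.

σ = √μ₂ = √313.6441 = 17.71000
σ³ = μ₂^(3/2) = 5554.63701
γ₁ = μ₃/σ³ = 4192.5 / 5554.63701 ≈ 0.7548

0.7548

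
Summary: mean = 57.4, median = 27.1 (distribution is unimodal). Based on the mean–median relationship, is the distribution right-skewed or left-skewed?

right-skewed

mean − median = 57.4 − 27.1 = 30.3
mean > median ⇒ the longer tail is on the right ⇒ right-skewed (positively skewed).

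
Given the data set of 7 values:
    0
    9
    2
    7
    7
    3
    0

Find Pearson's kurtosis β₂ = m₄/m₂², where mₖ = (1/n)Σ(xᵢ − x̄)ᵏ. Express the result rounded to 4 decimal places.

1.4394

x̄ = 4.0000
Σ(xᵢ − x̄)² = 80.0000 ⇒ m₂ = 11.42857
Σ(xᵢ − x̄)⁴ = 1316.0000 ⇒ m₄ = 188.00000
m₂² = 130.61224
β₂ = m₄/m₂² = 188.00000 / 130.61224 ≈ 1.4394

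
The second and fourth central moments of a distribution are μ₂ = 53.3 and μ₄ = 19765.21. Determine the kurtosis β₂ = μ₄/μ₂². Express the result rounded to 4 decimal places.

6.9574

μ₂² = 53.3² = 2840.89000
μ₄/μ₂² = 19765.21 / 2840.89000 = 6.95740
β₂ ≈ 6.9574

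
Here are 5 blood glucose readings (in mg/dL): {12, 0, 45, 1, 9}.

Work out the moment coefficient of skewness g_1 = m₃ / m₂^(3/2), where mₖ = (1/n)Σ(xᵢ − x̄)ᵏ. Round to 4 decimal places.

1.2198

x̄ = (12 + 0 + 45 + 1 + 9) / 5 = 13.4000
deviations (xᵢ − x̄): -1.4000, -13.4000, 31.6000, -12.4000, -4.4000
Σ(xᵢ − x̄)² = 1353.2000 ⇒ m₂ = 1353.2000/5 = 270.64000
Σ(xᵢ − x̄)³ = 27153.8400 ⇒ m₃ = 27153.8400/5 = 5430.76800
m₂^(3/2) = 270.64000^(1.5) = 4452.33647
g_1 = m₃ / m₂^(3/2) = 5430.76800 / 4452.33647 ≈ 1.2198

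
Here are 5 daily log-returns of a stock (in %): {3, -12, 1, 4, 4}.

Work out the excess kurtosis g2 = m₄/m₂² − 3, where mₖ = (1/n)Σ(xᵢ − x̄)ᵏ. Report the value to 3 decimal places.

x̄ = 0.0000
Σ(xᵢ − x̄)² = 186.0000 ⇒ m₂ = 37.20000
Σ(xᵢ − x̄)⁴ = 21330.0000 ⇒ m₄ = 4266.00000
m₂² = 1383.84000
g2 = m₄/m₂² − 3 = 3.08273 − 3 ≈ 0.083

0.083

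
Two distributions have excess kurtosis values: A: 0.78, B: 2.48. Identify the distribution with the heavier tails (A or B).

Higher excess kurtosis ⇒ heavier tails relative to the normal distribution.
0.78 vs 2.48: the larger is 2.48, so B has heavier tails.

B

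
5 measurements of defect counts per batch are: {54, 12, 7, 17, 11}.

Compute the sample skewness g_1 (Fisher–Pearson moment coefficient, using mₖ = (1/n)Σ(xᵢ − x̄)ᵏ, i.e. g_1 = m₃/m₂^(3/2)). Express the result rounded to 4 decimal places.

x̄ = (54 + 12 + 7 + 17 + 11) / 5 = 20.2000
deviations (xᵢ − x̄): 33.8000, -8.2000, -13.2000, -3.2000, -9.2000
Σ(xᵢ − x̄)² = 1478.8000 ⇒ m₂ = 1478.8000/5 = 295.76000
Σ(xᵢ − x̄)³ = 34951.6800 ⇒ m₃ = 34951.6800/5 = 6990.33600
m₂^(3/2) = 295.76000^(1.5) = 5086.38414
g_1 = m₃ / m₂^(3/2) = 6990.33600 / 5086.38414 ≈ 1.3743

1.3743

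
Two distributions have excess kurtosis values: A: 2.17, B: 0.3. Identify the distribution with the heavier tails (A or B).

A

Higher excess kurtosis ⇒ heavier tails relative to the normal distribution.
2.17 vs 0.3: the larger is 2.17, so A has heavier tails.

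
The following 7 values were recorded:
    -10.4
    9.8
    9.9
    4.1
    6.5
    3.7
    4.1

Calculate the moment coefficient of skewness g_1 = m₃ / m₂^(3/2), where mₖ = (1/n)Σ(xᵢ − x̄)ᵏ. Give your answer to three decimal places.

-1.414

x̄ = (-10.4 + 9.8 + 9.9 + 4.1 + 6.5 + 3.7 + 4.1) / 7 = 3.9571
deviations (xᵢ − x̄): -14.3571, 5.8429, 5.9429, 0.1429, 2.5429, -0.2571, 0.1429
Σ(xᵢ − x̄)² = 282.1571 ⇒ m₂ = 282.1571/7 = 40.30816
Σ(xᵢ − x̄)³ = -2533.6151 ⇒ m₃ = -2533.6151/7 = -361.94501
m₂^(3/2) = 40.30816^(1.5) = 255.91133
g_1 = m₃ / m₂^(3/2) = -361.94501 / 255.91133 ≈ -1.414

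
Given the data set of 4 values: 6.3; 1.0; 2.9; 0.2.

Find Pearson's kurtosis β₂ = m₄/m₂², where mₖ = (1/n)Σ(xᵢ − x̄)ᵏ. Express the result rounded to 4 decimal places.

1.8604

x̄ = 2.6000
Σ(xᵢ − x̄)² = 22.1000 ⇒ m₂ = 5.52500
Σ(xᵢ − x̄)⁴ = 227.1554 ⇒ m₄ = 56.78885
m₂² = 30.52562
β₂ = m₄/m₂² = 56.78885 / 30.52562 ≈ 1.8604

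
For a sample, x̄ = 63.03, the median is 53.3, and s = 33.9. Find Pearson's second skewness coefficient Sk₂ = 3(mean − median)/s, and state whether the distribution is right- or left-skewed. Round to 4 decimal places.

Sk₂ = 3(63.03 − 53.3) / 33.9 = 3 × 9.7300 / 33.9
    = 29.1900 / 33.9 ≈ 0.8611
Sk₂ > 0 ⇒ mean > median ⇒ right-skewed (positive skew).

0.8611, right-skewed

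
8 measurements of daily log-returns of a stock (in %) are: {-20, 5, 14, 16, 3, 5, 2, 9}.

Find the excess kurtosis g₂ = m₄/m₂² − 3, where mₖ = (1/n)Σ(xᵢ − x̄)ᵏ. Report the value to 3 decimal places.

x̄ = 4.2500
Σ(xᵢ − x̄)² = 851.5000 ⇒ m₂ = 106.43750
Σ(xᵢ − x̄)⁴ = 374453.4063 ⇒ m₄ = 46806.67578
m₂² = 11328.94141
g₂ = m₄/m₂² − 3 = 4.13160 − 3 ≈ 1.132

1.132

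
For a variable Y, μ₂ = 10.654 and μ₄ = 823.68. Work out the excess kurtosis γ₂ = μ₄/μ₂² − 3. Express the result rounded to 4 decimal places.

μ₂² = 10.654² = 113.50772
μ₄/μ₂² = 823.68 / 113.50772 = 7.25660
γ₂ = 7.25660 − 3 ≈ 4.2566

4.2566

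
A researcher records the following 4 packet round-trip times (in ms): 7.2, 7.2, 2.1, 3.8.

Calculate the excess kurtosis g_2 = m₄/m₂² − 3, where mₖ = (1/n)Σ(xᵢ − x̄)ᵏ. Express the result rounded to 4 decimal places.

-1.7202

x̄ = 5.0750
Σ(xᵢ − x̄)² = 19.5075 ⇒ m₂ = 4.87688
Σ(xᵢ − x̄)⁴ = 121.7580 ⇒ m₄ = 30.43949
m₂² = 23.78391
g_2 = m₄/m₂² − 3 = 1.27984 − 3 ≈ -1.7202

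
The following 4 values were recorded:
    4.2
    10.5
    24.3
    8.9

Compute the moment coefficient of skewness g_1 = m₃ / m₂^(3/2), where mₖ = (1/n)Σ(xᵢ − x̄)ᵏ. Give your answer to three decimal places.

0.817

x̄ = (4.2 + 10.5 + 24.3 + 8.9) / 4 = 11.9750
deviations (xᵢ − x̄): -7.7750, -1.4750, 12.3250, -3.0750
Σ(xᵢ − x̄)² = 223.9875 ⇒ m₂ = 223.9875/4 = 55.99688
Σ(xᵢ − x̄)³ = 1369.9481 ⇒ m₃ = 1369.9481/4 = 342.48703
m₂^(3/2) = 55.99688^(1.5) = 419.03055
g_1 = m₃ / m₂^(3/2) = 342.48703 / 419.03055 ≈ 0.817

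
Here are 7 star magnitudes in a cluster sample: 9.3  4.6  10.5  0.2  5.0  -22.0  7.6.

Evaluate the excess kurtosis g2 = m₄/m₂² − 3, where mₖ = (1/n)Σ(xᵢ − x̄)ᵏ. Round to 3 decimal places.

x̄ = 2.1714
Σ(xᵢ − x̄)² = 751.6943 ⇒ m₂ = 107.38490
Σ(xᵢ − x̄)⁴ = 349733.5490 ⇒ m₄ = 49961.93556
m₂² = 11531.51631
g2 = m₄/m₂² − 3 = 4.33264 − 3 ≈ 1.333

1.333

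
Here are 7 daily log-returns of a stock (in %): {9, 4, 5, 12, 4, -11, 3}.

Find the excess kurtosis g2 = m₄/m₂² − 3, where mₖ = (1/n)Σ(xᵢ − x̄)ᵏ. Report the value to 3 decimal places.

x̄ = 3.7143
Σ(xᵢ − x̄)² = 315.4286 ⇒ m₂ = 45.06122
Σ(xᵢ − x̄)⁴ = 52373.4927 ⇒ m₄ = 7481.92753
m₂² = 2030.51395
g2 = m₄/m₂² − 3 = 3.68475 − 3 ≈ 0.685

0.685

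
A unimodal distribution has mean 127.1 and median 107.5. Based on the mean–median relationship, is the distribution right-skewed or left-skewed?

right-skewed

mean − median = 127.1 − 107.5 = 19.6
mean > median ⇒ the longer tail is on the right ⇒ right-skewed (positively skewed).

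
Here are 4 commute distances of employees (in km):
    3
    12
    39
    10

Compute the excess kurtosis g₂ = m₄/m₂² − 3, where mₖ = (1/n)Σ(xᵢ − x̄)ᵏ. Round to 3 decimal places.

x̄ = 16.0000
Σ(xᵢ − x̄)² = 750.0000 ⇒ m₂ = 187.50000
Σ(xᵢ − x̄)⁴ = 309954.0000 ⇒ m₄ = 77488.50000
m₂² = 35156.25000
g₂ = m₄/m₂² − 3 = 2.20412 − 3 ≈ -0.796

-0.796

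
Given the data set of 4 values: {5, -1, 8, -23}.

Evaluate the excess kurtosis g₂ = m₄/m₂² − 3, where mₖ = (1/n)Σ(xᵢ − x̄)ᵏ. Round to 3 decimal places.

x̄ = -2.7500
Σ(xᵢ − x̄)² = 588.7500 ⇒ m₂ = 147.18750
Σ(xᵢ − x̄)⁴ = 185122.8281 ⇒ m₄ = 46280.70703
m₂² = 21664.16016
g₂ = m₄/m₂² − 3 = 2.13628 − 3 ≈ -0.864

-0.864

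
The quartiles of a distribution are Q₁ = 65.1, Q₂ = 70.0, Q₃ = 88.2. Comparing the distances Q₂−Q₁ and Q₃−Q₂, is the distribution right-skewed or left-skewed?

right-skewed

Q₂ − Q₁ = 4.9;  Q₃ − Q₂ = 18.2
Q₃ − Q₂ > Q₂ − Q₁ ⇒ the upper half is more spread out ⇒ right-skewed.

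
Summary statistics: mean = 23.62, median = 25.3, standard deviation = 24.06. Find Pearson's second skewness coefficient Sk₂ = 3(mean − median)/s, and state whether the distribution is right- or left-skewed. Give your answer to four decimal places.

Sk₂ = 3(23.62 − 25.3) / 24.06 = 3 × -1.6800 / 24.06
    = -5.0400 / 24.06 ≈ -0.2095
Sk₂ < 0 ⇒ mean < median ⇒ left-skewed (negative skew).

-0.2095, left-skewed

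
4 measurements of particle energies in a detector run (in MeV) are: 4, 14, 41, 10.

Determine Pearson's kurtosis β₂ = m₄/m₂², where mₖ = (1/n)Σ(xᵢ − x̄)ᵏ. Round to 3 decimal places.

2.184

x̄ = 17.2500
Σ(xᵢ − x̄)² = 802.7500 ⇒ m₂ = 200.68750
Σ(xᵢ − x̄)⁴ = 351863.0781 ⇒ m₄ = 87965.76953
m₂² = 40275.47266
β₂ = m₄/m₂² = 87965.76953 / 40275.47266 ≈ 2.184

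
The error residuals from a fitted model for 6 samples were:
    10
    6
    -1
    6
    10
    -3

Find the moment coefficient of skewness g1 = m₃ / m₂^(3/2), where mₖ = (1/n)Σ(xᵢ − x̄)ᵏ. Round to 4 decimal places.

-0.4269

x̄ = (10 + 6 - 1 + 6 + 10 - 3) / 6 = 4.6667
deviations (xᵢ − x̄): 5.3333, 1.3333, -5.6667, 1.3333, 5.3333, -7.6667
Σ(xᵢ − x̄)² = 151.3333 ⇒ m₂ = 151.3333/6 = 25.22222
Σ(xᵢ − x̄)³ = -324.4444 ⇒ m₃ = -324.4444/6 = -54.07407
m₂^(3/2) = 25.22222^(1.5) = 126.67036
g1 = m₃ / m₂^(3/2) = -54.07407 / 126.67036 ≈ -0.4269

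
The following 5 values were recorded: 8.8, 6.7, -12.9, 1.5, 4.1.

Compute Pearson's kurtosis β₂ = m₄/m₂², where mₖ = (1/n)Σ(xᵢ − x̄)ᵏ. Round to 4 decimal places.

2.7709

x̄ = 1.6400
Σ(xᵢ − x̄)² = 294.3520 ⇒ m₂ = 58.87040
Σ(xᵢ − x̄)⁴ = 48015.1929 ⇒ m₄ = 9603.03859
m₂² = 3465.72400
β₂ = m₄/m₂² = 9603.03859 / 3465.72400 ≈ 2.7709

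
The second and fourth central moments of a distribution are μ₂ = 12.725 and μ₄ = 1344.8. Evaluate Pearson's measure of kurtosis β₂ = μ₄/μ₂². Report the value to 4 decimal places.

μ₂² = 12.725² = 161.92563
μ₄/μ₂² = 1344.8 / 161.92563 = 8.30505
β₂ ≈ 8.3050

8.3050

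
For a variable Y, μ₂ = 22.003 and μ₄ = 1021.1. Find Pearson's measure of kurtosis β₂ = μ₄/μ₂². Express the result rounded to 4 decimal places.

2.1091

μ₂² = 22.003² = 484.13201
μ₄/μ₂² = 1021.1 / 484.13201 = 2.10914
β₂ ≈ 2.1091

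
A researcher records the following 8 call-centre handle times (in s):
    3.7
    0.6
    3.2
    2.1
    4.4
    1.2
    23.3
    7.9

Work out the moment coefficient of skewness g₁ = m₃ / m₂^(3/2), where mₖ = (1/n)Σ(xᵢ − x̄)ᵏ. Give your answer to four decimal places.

x̄ = (3.7 + 0.6 + 3.2 + 2.1 + 4.4 + 1.2 + 23.3 + 7.9) / 8 = 5.8000
deviations (xᵢ − x̄): -2.1000, -5.2000, -2.6000, -3.7000, -1.4000, -4.6000, 17.5000, 2.1000
Σ(xᵢ − x̄)² = 385.6800 ⇒ m₂ = 385.6800/8 = 48.21000
Σ(xᵢ − x̄)³ = 5050.4580 ⇒ m₃ = 5050.4580/8 = 631.30725
m₂^(3/2) = 48.21000^(1.5) = 334.73852
g₁ = m₃ / m₂^(3/2) = 631.30725 / 334.73852 ≈ 1.8860

1.8860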